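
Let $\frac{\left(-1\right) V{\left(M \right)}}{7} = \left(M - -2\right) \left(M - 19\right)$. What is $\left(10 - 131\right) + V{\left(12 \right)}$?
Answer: $565$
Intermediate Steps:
$V{\left(M \right)} = - 7 \left(-19 + M\right) \left(2 + M\right)$ ($V{\left(M \right)} = - 7 \left(M - -2\right) \left(M - 19\right) = - 7 \left(M + 2\right) \left(-19 + M\right) = - 7 \left(2 + M\right) \left(-19 + M\right) = - 7 \left(-19 + M\right) \left(2 + M\right)$)
$\left(10 - 131\right) + V{\left(12 \right)} = \left(10 - 131\right) + \left(266 - 7 \cdot 12^{2} + 119 \cdot 12\right) = -121 + \left(266 - 1008 + 1428\right) = -121 + 686 = 565$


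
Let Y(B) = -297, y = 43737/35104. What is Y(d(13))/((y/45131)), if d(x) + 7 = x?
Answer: -156843583776/14579 ≈ -1.0758e+7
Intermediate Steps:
y = 43737/35104 (y = 43737*(1/35104) = 43737/35104 ≈ 1.2459)
d(x) = -7 + x
Y(d(13))/((y/45131)) = -297/((43737/35104)/45131) = -297/((43737/35104)*(1/45131)) = -297/43737/1584278624 = -297*1584278624/43737 = -156843583776/14579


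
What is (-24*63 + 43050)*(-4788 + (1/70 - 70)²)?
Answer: 1599215967/350 ≈ 4.5692e+6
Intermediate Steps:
(-24*63 + 43050)*(-4788 + (1/70 - 70)²) = (-1512 + 43050)*(-4788 + (1/70 - 70)²) = 41538*(-4788 + (-4899/70)²) = 41538*(-4788 + 24000201/4900) = 41538*(539001/4900) = 1599215967/350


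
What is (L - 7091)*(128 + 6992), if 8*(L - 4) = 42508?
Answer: -12627320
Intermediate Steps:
L = 10635/2 (L = 4 + (⅛)*42508 = 4 + 10627/2 = 10635/2 ≈ 5317.5)
(L - 7091)*(128 + 6992) = (10635/2 - 7091)*(128 + 6992) = -3547/2*7120 = -12627320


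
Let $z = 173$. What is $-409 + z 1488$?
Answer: $257015$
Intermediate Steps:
$-409 + z 1488 = -409 + 173 \cdot 1488 = -409 + 257424 = 257015$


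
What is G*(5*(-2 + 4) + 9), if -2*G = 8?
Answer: -76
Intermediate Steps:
G = -4 (G = -½*8 = -4)
G*(5*(-2 + 4) + 9) = -4*(5*(-2 + 4) + 9) = -4*(5*2 + 9) = -4*(10 + 9) = -4*19 = -76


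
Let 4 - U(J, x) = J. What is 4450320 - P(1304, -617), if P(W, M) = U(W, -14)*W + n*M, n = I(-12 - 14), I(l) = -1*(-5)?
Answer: 6148605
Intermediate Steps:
U(J, x) = 4 - J
I(l) = 5
n = 5
P(W, M) = 5*M + W*(4 - W) (P(W, M) = (4 - W)*W + 5*M = W*(4 - W) + 5*M = 5*M + W*(4 - W))
4450320 - P(1304, -617) = 4450320 - (5*(-617) - 1*1304*(-4 + 1304)) = 4450320 - (-3085 - 1*1304*1300) = 4450320 - (-3085 - 1695200) = 4450320 - 1*(-1698285) = 4450320 + 1698285 = 6148605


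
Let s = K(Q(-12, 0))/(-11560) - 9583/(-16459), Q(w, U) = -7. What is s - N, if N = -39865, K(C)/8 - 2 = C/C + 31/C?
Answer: 1327386664132/33296557 ≈ 39866.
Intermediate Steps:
K(C) = 24 + 248/C (K(C) = 16 + 8*(C/C + 31/C) = 16 + 8*(1 + 31/C) = 16 + (8 + 248/C) = 24 + 248/C)
s = 19419327/33296557 (s = (24 + 248/(-7))/(-11560) - 9583/(-16459) = (24 + 248*(-⅐))*(-1/11560) - 9583*(-1/16459) = (24 - 248/7)*(-1/11560) + 9583/16459 = -80/7*(-1/11560) + 9583/16459 = 2/2023 + 9583/16459 = 19419327/33296557 ≈ 0.58322)
s - N = 19419327/33296557 - 1*(-39865) = 19419327/33296557 + 39865 = 1327386664132/33296557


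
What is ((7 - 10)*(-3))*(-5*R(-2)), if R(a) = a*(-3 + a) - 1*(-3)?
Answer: -585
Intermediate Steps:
R(a) = 3 + a*(-3 + a) (R(a) = a*(-3 + a) + 3 = 3 + a*(-3 + a))
((7 - 10)*(-3))*(-5*R(-2)) = ((7 - 10)*(-3))*(-5*(3 + (-2)² - 3*(-2))) = (-3*(-3))*(-5*(3 + 4 + 6)) = 9*(-5*13) = 9*(-65) = -585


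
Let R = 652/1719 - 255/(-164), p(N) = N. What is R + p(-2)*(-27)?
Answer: 15768737/281916 ≈ 55.934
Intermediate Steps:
R = 545273/281916 (R = 652*(1/1719) - 255*(-1/164) = 652/1719 + 255/164 = 545273/281916 ≈ 1.9342)
R + p(-2)*(-27) = 545273/281916 - 2*(-27) = 545273/281916 + 54 = 15768737/281916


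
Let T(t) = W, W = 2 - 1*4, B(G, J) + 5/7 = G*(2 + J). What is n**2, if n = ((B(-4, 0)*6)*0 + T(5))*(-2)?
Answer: 16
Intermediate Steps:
B(G, J) = -5/7 + G*(2 + J)
W = -2 (W = 2 - 4 = -2)
T(t) = -2
n = 4 (n = (((-5/7 + 2*(-4) - 4*0)*6)*0 - 2)*(-2) = (((-5/7 - 8 + 0)*6)*0 - 2)*(-2) = (-61/7*6*0 - 2)*(-2) = (-366/7*0 - 2)*(-2) = (0 - 2)*(-2) = -2*(-2) = 4)
n**2 = 4**2 = 16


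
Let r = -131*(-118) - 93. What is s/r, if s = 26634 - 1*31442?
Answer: -4808/15365 ≈ -0.31292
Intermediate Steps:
r = 15365 (r = 15458 - 93 = 15365)
s = -4808 (s = 26634 - 31442 = -4808)
s/r = -4808/15365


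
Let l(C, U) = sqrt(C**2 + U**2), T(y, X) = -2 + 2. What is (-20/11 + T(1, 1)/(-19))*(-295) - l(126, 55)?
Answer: 5900/11 - sqrt(18901) ≈ 398.88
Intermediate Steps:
T(y, X) = 0
(-20/11 + T(1, 1)/(-19))*(-295) - l(126, 55) = (-20/11 + 0/(-19))*(-295) - sqrt(126**2 + 55**2) = (-20*1/11 + 0*(-1/19))*(-295) - sqrt(15876 + 3025) = (-20/11 + 0)*(-295) - sqrt(18901) = -20/11*(-295) - sqrt(18901) = 5900/11 - sqrt(18901)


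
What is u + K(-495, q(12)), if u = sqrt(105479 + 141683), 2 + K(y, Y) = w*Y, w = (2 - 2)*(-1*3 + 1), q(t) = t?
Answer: -2 + sqrt(247162) ≈ 495.15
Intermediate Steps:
w = 0 (w = 0*(-3 + 1) = 0*(-2) = 0)
K(y, Y) = -2 (K(y, Y) = -2 + 0*Y = -2 + 0 = -2)
u = sqrt(247162) ≈ 497.15
u + K(-495, q(12)) = sqrt(247162) - 2 = -2 + sqrt(247162)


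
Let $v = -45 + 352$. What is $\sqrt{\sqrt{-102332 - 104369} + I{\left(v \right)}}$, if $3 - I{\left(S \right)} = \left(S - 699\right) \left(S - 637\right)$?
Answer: $\sqrt{-129357 + i \sqrt{206701}} \approx 0.632 + 359.66 i$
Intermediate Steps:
$v = 307$
$I{\left(S \right)} = 3 - \left(-699 + S\right) \left(-637 + S\right)$ ($I{\left(S \right)} = 3 - \left(S - 699\right) \left(S - 637\right) = 3 - \left(-699 + S\right) \left(-637 + S\right)$)
$\sqrt{\sqrt{-102332 - 104369} + I{\left(v \right)}} = \sqrt{\sqrt{-102332 - 104369} - 129357} = \sqrt{\sqrt{-206701} - 129357} = \sqrt{i \sqrt{206701} - 129357} = \sqrt{-129357 + i \sqrt{206701}}$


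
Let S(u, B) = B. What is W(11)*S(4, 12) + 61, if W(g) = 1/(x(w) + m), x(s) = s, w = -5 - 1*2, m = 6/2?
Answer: 58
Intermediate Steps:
m = 3 (m = 6*(1/2) = 3)
w = -7 (w = -5 - 2 = -7)
W(g) = -1/4 (W(g) = 1/(-7 + 3) = 1/(-4) = -1/4)
W(11)*S(4, 12) + 61 = -1/4*12 + 61 = -3 + 61 = 58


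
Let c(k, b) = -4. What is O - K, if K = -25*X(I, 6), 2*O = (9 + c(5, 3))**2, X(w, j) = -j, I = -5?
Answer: -275/2 ≈ -137.50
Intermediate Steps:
O = 25/2 (O = (9 - 4)**2/2 = (1/2)*5**2 = (1/2)*25 = 25/2 ≈ 12.500)
K = 150 (K = -(-25)*6 = -25*(-6) = 150)
O - K = 25/2 - 1*150 = 25/2 - 150 = -275/2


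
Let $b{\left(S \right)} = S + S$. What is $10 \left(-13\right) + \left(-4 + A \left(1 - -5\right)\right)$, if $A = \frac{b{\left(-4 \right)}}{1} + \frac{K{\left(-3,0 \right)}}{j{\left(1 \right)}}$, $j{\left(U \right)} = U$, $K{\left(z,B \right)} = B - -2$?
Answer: $-170$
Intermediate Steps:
$K{\left(z,B \right)} = 2 + B$ ($K{\left(z,B \right)} = B + 2 = 2 + B$)
$b{\left(S \right)} = 2 S$
$A = -6$ ($A = \frac{2 \left(-4\right)}{1} + \frac{2 + 0}{1} = \left(-8\right) 1 + 2 \cdot 1 = -8 + 2 = -6$)
$10 \left(-13\right) + \left(-4 + A \left(1 - -5\right)\right) = 10 \left(-13\right) - \left(4 + 6 \left(1 - -5\right)\right) = -130 - \left(4 + 6 \left(1 + 5\right)\right) = -130 - 40 = -170$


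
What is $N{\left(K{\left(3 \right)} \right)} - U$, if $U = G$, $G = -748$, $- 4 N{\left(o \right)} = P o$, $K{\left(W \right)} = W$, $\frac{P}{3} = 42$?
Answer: $\frac{1307}{2} \approx 653.5$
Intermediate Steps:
$P = 126$ ($P = 3 \cdot 42 = 126$)
$N{\left(o \right)} = - \frac{63 o}{2}$ ($N{\left(o \right)} = - \frac{126 o}{4} = - \frac{63 o}{2}$)
$U = -748$
$N{\left(K{\left(3 \right)} \right)} - U = \left(- \frac{63}{2}\right) 3 - -748 = - \frac{189}{2} + 748 = \frac{1307}{2}$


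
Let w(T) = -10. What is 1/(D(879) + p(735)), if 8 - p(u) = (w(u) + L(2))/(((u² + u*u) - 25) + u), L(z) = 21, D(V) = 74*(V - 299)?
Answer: 1081160/46412036469 ≈ 2.3295e-5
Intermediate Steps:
D(V) = -22126 + 74*V (D(V) = 74*(-299 + V) = -22126 + 74*V)
p(u) = 8 - 11/(-25 + u + 2*u²) (p(u) = 8 - (-10 + 21)/(((u² + u*u) - 25) + u) = 8 - 11/(((u² + u²) - 25) + u) = 8 - 11/((2*u² - 25) + u) = 8 - 11/((-25 + 2*u²) + u) = 8 - 11/(-25 + u + 2*u²))
1/(D(879) + p(735)) = 1/((-22126 + 74*879) + (-211 + 8*735 + 16*735²)/(-25 + 735 + 2*735²)) = 1/((-22126 + 65046) + (-211 + 5880 + 16*540225)/(-25 + 735 + 2*540225)) = 1/(42920 + (-211 + 5880 + 8643600)/(-25 + 735 + 1080450)) = 1/(42920 + 8649269/1081160) = 1/(46412036469/1081160) = 1081160/46412036469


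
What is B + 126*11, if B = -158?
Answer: 1228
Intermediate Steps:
B + 126*11 = -158 + 126*11 = -158 + 1386 = 1228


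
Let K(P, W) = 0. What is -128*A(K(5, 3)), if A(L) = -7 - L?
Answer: 896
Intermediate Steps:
-128*A(K(5, 3)) = -128*(-7 - 1*0) = -128*(-7 + 0) = -128*(-7) = 896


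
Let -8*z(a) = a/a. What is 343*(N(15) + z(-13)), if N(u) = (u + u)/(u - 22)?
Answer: -12103/8 ≈ -1512.9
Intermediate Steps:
z(a) = -⅛ (z(a) = -a/(8*a) = -⅛*1 = -⅛)
N(u) = 2*u/(-22 + u) (N(u) = (2*u)/(-22 + u) = 2*u/(-22 + u))
343*(N(15) + z(-13)) = 343*(2*15/(-22 + 15) - ⅛) = 343*(2*15/(-7) - ⅛) = 343*(2*15*(-⅐) - ⅛) = 343*(-30/7 - ⅛) = 343*(-247/56) = -12103/8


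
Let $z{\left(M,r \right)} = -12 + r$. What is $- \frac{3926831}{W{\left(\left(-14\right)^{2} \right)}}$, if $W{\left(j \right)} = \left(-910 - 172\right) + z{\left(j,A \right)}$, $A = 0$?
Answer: $\frac{3926831}{1094} \approx 3589.4$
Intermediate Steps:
$W{\left(j \right)} = -1094$ ($W{\left(j \right)} = \left(-910 - 172\right) + \left(-12 + 0\right) = -1082 - 12 = -1094$)
$- \frac{3926831}{W{\left(\left(-14\right)^{2} \right)}} = - \frac{3926831}{-1094} = \left(-3926831\right) \left(- \frac{1}{1094}\right) = \frac{3926831}{1094}$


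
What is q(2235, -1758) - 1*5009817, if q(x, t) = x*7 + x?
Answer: -4991937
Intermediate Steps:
q(x, t) = 8*x (q(x, t) = 7*x + x = 8*x)
q(2235, -1758) - 1*5009817 = 8*2235 - 1*5009817 = 17880 - 5009817 = -4991937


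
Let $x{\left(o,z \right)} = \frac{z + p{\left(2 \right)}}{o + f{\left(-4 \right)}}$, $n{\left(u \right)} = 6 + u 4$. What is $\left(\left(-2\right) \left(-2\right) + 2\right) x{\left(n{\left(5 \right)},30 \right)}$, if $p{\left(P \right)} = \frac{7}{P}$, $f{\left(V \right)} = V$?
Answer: $\frac{201}{22} \approx 9.1364$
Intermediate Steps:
$n{\left(u \right)} = 6 + 4 u$
$x{\left(o,z \right)} = \frac{\frac{7}{2} + z}{-4 + o}$ ($x{\left(o,z \right)} = \frac{z + \frac{7}{2}}{o - 4} = \frac{z + 7 \cdot \frac{1}{2}}{-4 + o} = \frac{z + \frac{7}{2}}{-4 + o} = \frac{\frac{7}{2} + z}{-4 + o}$)
$\left(\left(-2\right) \left(-2\right) + 2\right) x{\left(n{\left(5 \right)},30 \right)} = \left(\left(-2\right) \left(-2\right) + 2\right) \frac{\frac{7}{2} + 30}{-4 + \left(6 + 4 \cdot 5\right)} = \left(4 + 2\right) \frac{1}{-4 + \left(6 + 20\right)} \frac{67}{2} = 6 \frac{1}{-4 + 26} \cdot \frac{67}{2} = 6 \cdot \frac{1}{22} \cdot \frac{67}{2} = 6 \cdot \frac{67}{44} = \frac{201}{22}$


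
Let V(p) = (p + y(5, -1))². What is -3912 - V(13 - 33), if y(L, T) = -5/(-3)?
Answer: -38233/9 ≈ -4248.1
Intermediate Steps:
y(L, T) = 5/3 (y(L, T) = -5*(-⅓) = 5/3)
V(p) = (5/3 + p)² (V(p) = (p + 5/3)² = (5/3 + p)²)
-3912 - V(13 - 33) = -3912 - (5 + 3*(13 - 33))²/9 = -3912 - (5 + 3*(-20))²/9 = -3912 - (5 - 60)²/9 = -3912 - (-55)²/9 = -3912 - 3025/9 = -38233/9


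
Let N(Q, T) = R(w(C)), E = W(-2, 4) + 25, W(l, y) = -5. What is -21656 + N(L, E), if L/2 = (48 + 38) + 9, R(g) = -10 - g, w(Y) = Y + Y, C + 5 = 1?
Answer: -21658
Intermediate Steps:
C = -4 (C = -5 + 1 = -4)
w(Y) = 2*Y
E = 20 (E = -5 + 25 = 20)
L = 190 (L = 2*((48 + 38) + 9) = 2*(86 + 9) = 2*95 = 190)
N(Q, T) = -2 (N(Q, T) = -10 - 2*(-4) = -10 - 1*(-8) = -10 + 8 = -2)
-21656 + N(L, E) = -21656 - 2 = -21658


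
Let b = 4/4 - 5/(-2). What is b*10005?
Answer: 70035/2 ≈ 35018.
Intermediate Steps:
b = 7/2 (b = 4*(¼) - 5*(-½) = 1 + 5/2 = 7/2 ≈ 3.5000)
b*10005 = (7/2)*10005 = 70035/2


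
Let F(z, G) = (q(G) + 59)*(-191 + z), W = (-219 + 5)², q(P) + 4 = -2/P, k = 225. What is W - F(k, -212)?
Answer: 2328061/53 ≈ 43926.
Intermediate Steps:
q(P) = -4 - 2/P
W = 45796 (W = (-214)² = 45796)
F(z, G) = (-191 + z)*(55 - 2/G) (F(z, G) = ((-4 - 2/G) + 59)*(-191 + z) = (55 - 2/G)*(-191 + z) = (-191 + z)*(55 - 2/G))
W - F(k, -212) = 45796 - (-10505 + 55*225 + 382/(-212) - 2*225/(-212)) = 45796 - (-10505 + 12375 + 382*(-1/212) - 2*225*(-1/212)) = 45796 - (-10505 + 12375 - 191/106 + 225/106) = 45796 - 1*99127/53 = 45796 - 99127/53 = 2328061/53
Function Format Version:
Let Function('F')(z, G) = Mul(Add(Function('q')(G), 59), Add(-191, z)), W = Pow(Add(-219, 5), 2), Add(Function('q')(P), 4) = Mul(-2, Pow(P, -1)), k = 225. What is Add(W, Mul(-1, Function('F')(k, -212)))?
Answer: Rational(2328061, 53) ≈ 43926.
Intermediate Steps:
Function('q')(P) = Add(-4, Mul(-2, Pow(P, -1)))
W = 45796 (W = Pow(-214, 2) = 45796)
Function('F')(z, G) = Mul(Add(-191, z), Add(55, Mul(-2, Pow(G, -1)))) (Function('F')(z, G) = Mul(Add(Add(-4, Mul(-2, Pow(G, -1))), 59), Add(-191, z)) = Mul(Add(55, Mul(-2, Pow(G, -1))), Add(-191, z)) = Mul(Add(-191, z), Add(55, Mul(-2, Pow(G, -1)))))
Add(W, Mul(-1, Function('F')(k, -212))) = Add(45796, Mul(-1, Add(-10505, Mul(55, 225), Mul(382, Pow(-212, -1)), Mul(-2, 225, Pow(-212, -1))))) = Add(45796, Mul(-1, Add(-10505, 12375, Mul(382, Rational(-1, 212)), Mul(-2, 225, Rational(-1, 212))))) = Add(45796, Mul(-1, Add(-10505, 12375, Rational(-191, 106), Rational(225, 106)))) = Add(45796, Mul(-1, Rational(99127, 53))) = Add(45796, Rational(-99127, 53)) = Rational(2328061, 53)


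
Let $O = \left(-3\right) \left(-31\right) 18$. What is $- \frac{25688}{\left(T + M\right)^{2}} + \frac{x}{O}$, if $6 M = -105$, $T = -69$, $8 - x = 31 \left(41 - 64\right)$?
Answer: $- \frac{150428039}{50101146} \approx -3.0025$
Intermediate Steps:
$x = 721$ ($x = 8 - 31 \left(41 - 64\right) = 8 - 31 \left(-23\right) = 8 - -713 = 8 + 713 = 721$)
$M = - \frac{35}{2}$ ($M = \frac{1}{6} \left(-105\right) = - \frac{35}{2} \approx -17.5$)
$O = 1674$ ($O = 93 \cdot 18 = 1674$)
$- \frac{25688}{\left(T + M\right)^{2}} + \frac{x}{O} = - \frac{25688}{\left(-69 - \frac{35}{2}\right)^{2}} + \frac{721}{1674} = - \frac{25688}{\left(- \frac{173}{2}\right)^{2}} + 721 \cdot \frac{1}{1674} = - \frac{25688}{\frac{29929}{4}} + \frac{721}{1674} = \left(-25688\right) \frac{4}{29929} + \frac{721}{1674} = - \frac{102752}{29929} + \frac{721}{1674} = - \frac{150428039}{50101146}$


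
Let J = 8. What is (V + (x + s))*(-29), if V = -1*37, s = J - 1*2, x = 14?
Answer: 493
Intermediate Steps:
s = 6 (s = 8 - 1*2 = 8 - 2 = 6)
V = -37
(V + (x + s))*(-29) = (-37 + (14 + 6))*(-29) = (-37 + 20)*(-29) = -17*(-29) = 493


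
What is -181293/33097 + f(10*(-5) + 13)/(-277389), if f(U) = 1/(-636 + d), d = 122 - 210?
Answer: -36409007166251/6646858462692 ≈ -5.4776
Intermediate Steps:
d = -88
f(U) = -1/724 (f(U) = 1/(-636 - 88) = 1/(-724) = -1/724)
-181293/33097 + f(10*(-5) + 13)/(-277389) = -181293/33097 - 1/724/(-277389) = -181293*1/33097 - 1/724*(-1/277389) = -181293/33097 + 1/200829636 = -36409007166251/6646858462692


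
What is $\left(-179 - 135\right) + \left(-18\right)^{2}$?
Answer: $10$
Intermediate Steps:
$\left(-179 - 135\right) + \left(-18\right)^{2} = -314 + 324 = 10$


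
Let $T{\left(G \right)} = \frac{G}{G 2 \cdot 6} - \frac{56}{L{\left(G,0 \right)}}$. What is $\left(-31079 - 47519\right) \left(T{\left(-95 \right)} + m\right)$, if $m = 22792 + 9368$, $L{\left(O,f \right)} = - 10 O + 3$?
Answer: $- \frac{14453466429259}{5718} \approx -2.5277 \cdot 10^{9}$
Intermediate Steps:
$L{\left(O,f \right)} = 3 - 10 O$
$m = 32160$
$T{\left(G \right)} = \frac{1}{12} - \frac{56}{3 - 10 G}$ ($T{\left(G \right)} = \frac{G}{G 2 \cdot 6} - \frac{56}{3 - 10 G} = \frac{G}{2 G 6} - \frac{56}{3 - 10 G} = \frac{G}{12 G} - \frac{56}{3 - 10 G} = G \frac{1}{12 G} - \frac{56}{3 - 10 G} = \frac{1}{12} - \frac{56}{3 - 10 G}$)
$\left(-31079 - 47519\right) \left(T{\left(-95 \right)} + m\right) = \left(-31079 - 47519\right) \left(\frac{669 + 10 \left(-95\right)}{12 \left(-3 + 10 \left(-95\right)\right)} + 32160\right) = - 78598 \left(\frac{669 - 950}{12 \left(-3 - 950\right)} + 32160\right) = - 78598 \left(\frac{1}{12} \frac{1}{-953} \left(-281\right) + 32160\right) = - 78598 \left(\frac{1}{12} \left(- \frac{1}{953}\right) \left(-281\right) + 32160\right) = - 78598 \left(\frac{281}{11436} + 32160\right) = \left(-78598\right) \frac{367782041}{11436} = - \frac{14453466429259}{5718}$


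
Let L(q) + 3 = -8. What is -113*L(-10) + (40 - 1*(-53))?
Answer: 1336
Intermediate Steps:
L(q) = -11 (L(q) = -3 - 8 = -11)
-113*L(-10) + (40 - 1*(-53)) = -113*(-11) + (40 - 1*(-53)) = 1243 + (40 + 53) = 1243 + 93 = 1336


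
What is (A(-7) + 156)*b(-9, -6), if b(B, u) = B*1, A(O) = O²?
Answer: -1845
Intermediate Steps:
b(B, u) = B
(A(-7) + 156)*b(-9, -6) = ((-7)² + 156)*(-9) = (49 + 156)*(-9) = 205*(-9) = -1845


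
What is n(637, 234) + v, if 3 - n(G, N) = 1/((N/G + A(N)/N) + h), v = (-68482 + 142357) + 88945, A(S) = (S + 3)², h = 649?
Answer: 184495228495/1133103 ≈ 1.6282e+5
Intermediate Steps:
A(S) = (3 + S)²
v = 162820 (v = 73875 + 88945 = 162820)
n(G, N) = 3 - 1/(649 + N/G + (3 + N)²/N) (n(G, N) = 3 - 1/((N/G + (3 + N)²/N) + 649) = 3 - 1/(649 + N/G + (3 + N)²/N))
n(637, 234) + v = (3*234² + 3*637*(3 + 234)² + 1946*637*234)/(234² + 637*(3 + 234)² + 649*637*234) + 162820 = (3*54756 + 3*637*237² + 290066868)/(54756 + 637*237² + 96738642) + 162820 = (164268 + 3*637*56169 + 290066868)/(54756 + 637*56169 + 96738642) + 162820 = (164268 + 107338959 + 290066868)/(54756 + 35779653 + 96738642) + 162820 = 397570095/132573051 + 162820 = (1/132573051)*397570095 + 162820 = 3398035/1133103 + 162820 = 184495228495/1133103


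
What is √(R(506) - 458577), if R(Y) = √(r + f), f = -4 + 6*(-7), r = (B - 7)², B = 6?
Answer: √(-458577 + 3*I*√5) ≈ 0.005 + 677.18*I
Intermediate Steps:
r = 1 (r = (6 - 7)² = (-1)² = 1)
f = -46 (f = -4 - 42 = -46)
R(Y) = 3*I*√5 (R(Y) = √(1 - 46) = √(-45) = 3*I*√5)
√(R(506) - 458577) = √(3*I*√5 - 458577) = √(-458577 + 3*I*√5)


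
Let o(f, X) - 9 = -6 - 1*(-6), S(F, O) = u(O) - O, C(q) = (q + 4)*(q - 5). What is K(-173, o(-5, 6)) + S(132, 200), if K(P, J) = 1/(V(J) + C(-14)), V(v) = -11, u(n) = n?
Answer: 1/179 ≈ 0.0055866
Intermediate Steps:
C(q) = (-5 + q)*(4 + q) (C(q) = (4 + q)*(-5 + q) = (-5 + q)*(4 + q))
S(F, O) = 0 (S(F, O) = O - O = 0)
o(f, X) = 9 (o(f, X) = 9 + (-6 - 1*(-6)) = 9 + (-6 + 6) = 9 + 0 = 9)
K(P, J) = 1/179 (K(P, J) = 1/(-11 + (-20 + (-14)² - 1*(-14))) = 1/(-11 + (-20 + 196 + 14)) = 1/(-11 + 190) = 1/179)
K(-173, o(-5, 6)) + S(132, 200) = 1/179 + 0 = 1/179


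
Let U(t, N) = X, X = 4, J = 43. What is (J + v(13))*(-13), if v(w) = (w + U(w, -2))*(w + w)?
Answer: -6305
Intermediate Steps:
U(t, N) = 4
v(w) = 2*w*(4 + w) (v(w) = (w + 4)*(w + w) = (4 + w)*(2*w) = 2*w*(4 + w))
(J + v(13))*(-13) = (43 + 2*13*(4 + 13))*(-13) = (43 + 2*13*17)*(-13) = (43 + 442)*(-13) = 485*(-13) = -6305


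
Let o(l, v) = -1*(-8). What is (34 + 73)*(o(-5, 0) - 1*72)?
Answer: -6848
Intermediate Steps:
o(l, v) = 8
(34 + 73)*(o(-5, 0) - 1*72) = (34 + 73)*(8 - 1*72) = 107*(8 - 72) = 107*(-64) = -6848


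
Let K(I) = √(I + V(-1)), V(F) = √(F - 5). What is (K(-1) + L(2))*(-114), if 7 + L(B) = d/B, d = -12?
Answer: 1482 - 114*√(-1 + I*√6) ≈ 1378.6 - 153.92*I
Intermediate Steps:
V(F) = √(-5 + F)
K(I) = √(I + I*√6) (K(I) = √(I + √(-5 - 1)) = √(I + √(-6)) = √(I + I*√6))
L(B) = -7 - 12/B
(K(-1) + L(2))*(-114) = (√(-1 + I*√6) + (-7 - 12/2))*(-114) = (√(-1 + I*√6) + (-7 - 12*½))*(-114) = (√(-1 + I*√6) + (-7 - 6))*(-114) = (√(-1 + I*√6) - 13)*(-114) = (-13 + √(-1 + I*√6))*(-114) = 1482 - 114*√(-1 + I*√6)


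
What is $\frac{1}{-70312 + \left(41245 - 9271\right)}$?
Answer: $- \frac{1}{38338} \approx -2.6084 \cdot 10^{-5}$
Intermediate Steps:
$\frac{1}{-70312 + \left(41245 - 9271\right)} = \frac{1}{-70312 + 31974} = \frac{1}{-38338} = - \frac{1}{38338}$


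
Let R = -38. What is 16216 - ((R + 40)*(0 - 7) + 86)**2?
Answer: 11032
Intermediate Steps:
16216 - ((R + 40)*(0 - 7) + 86)**2 = 16216 - ((-38 + 40)*(0 - 7) + 86)**2 = 16216 - (2*(-7) + 86)**2 = 16216 - (-14 + 86)**2 = 16216 - 1*72**2 = 16216 - 1*5184 = 16216 - 5184 = 11032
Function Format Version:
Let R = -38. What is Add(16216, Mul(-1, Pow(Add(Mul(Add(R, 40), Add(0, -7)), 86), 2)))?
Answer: 11032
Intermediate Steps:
Add(16216, Mul(-1, Pow(Add(Mul(Add(R, 40), Add(0, -7)), 86), 2))) = Add(16216, Mul(-1, Pow(Add(Mul(Add(-38, 40), Add(0, -7)), 86), 2))) = Add(16216, Mul(-1, Pow(Add(Mul(2, -7), 86), 2))) = Add(16216, Mul(-1, Pow(Add(-14, 86), 2))) = Add(16216, Mul(-1, Pow(72, 2))) = Add(16216, Mul(-1, 5184)) = Add(16216, -5184) = 11032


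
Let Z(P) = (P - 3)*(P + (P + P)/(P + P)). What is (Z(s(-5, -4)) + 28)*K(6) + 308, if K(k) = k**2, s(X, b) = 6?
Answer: 2072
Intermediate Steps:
Z(P) = (1 + P)*(-3 + P) (Z(P) = (-3 + P)*(P + (2*P)/((2*P))) = (-3 + P)*(P + (2*P)*(1/(2*P))) = (-3 + P)*(P + 1) = (-3 + P)*(1 + P) = (1 + P)*(-3 + P))
(Z(s(-5, -4)) + 28)*K(6) + 308 = ((-3 + 6**2 - 2*6) + 28)*6**2 + 308 = ((-3 + 36 - 12) + 28)*36 + 308 = (21 + 28)*36 + 308 = 49*36 + 308 = 1764 + 308 = 2072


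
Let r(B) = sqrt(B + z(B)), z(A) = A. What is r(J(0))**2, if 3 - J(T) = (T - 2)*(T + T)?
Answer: 6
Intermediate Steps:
J(T) = 3 - 2*T*(-2 + T) (J(T) = 3 - (T - 2)*(T + T) = 3 - (-2 + T)*2*T = 3 - 2*T*(-2 + T))
r(B) = sqrt(2)*sqrt(B) (r(B) = sqrt(B + B) = sqrt(2*B) = sqrt(2)*sqrt(B))
r(J(0))**2 = (sqrt(2)*sqrt(3 - 2*0**2 + 4*0))**2 = (sqrt(2)*sqrt(3 - 2*0 + 0))**2 = (sqrt(2)*sqrt(3 + 0 + 0))**2 = (sqrt(2)*sqrt(3))**2 = (sqrt(6))**2 = 6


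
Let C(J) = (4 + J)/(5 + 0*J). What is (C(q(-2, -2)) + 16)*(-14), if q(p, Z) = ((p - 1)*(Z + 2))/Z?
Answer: -1176/5 ≈ -235.20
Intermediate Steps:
q(p, Z) = (-1 + p)*(2 + Z)/Z (q(p, Z) = ((-1 + p)*(2 + Z))/Z = (-1 + p)*(2 + Z)/Z)
C(J) = 4/5 + J/5 (C(J) = (4 + J)/(5 + 0) = (4 + J)/5 = (4 + J)*(1/5) = 4/5 + J/5)
(C(q(-2, -2)) + 16)*(-14) = ((4/5 + ((-2 + 2*(-2) - 2*(-1 - 2))/(-2))/5) + 16)*(-14) = ((4/5 + (-(-2 - 4 - 2*(-3))/2)/5) + 16)*(-14) = ((4/5 + (-(-2 - 4 + 6)/2)/5) + 16)*(-14) = ((4/5 + (-1/2*0)/5) + 16)*(-14) = ((4/5 + (1/5)*0) + 16)*(-14) = ((4/5 + 0) + 16)*(-14) = (4/5 + 16)*(-14) = (84/5)*(-14) = -1176/5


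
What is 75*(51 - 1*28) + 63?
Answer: 1788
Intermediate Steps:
75*(51 - 1*28) + 63 = 75*(51 - 28) + 63 = 75*23 + 63 = 1725 + 63 = 1788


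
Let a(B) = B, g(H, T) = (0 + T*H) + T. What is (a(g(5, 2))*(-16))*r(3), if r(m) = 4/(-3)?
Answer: 256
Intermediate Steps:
g(H, T) = T + H*T (g(H, T) = (0 + H*T) + T = H*T + T = T + H*T)
r(m) = -4/3 (r(m) = 4*(-⅓) = -4/3)
(a(g(5, 2))*(-16))*r(3) = ((2*(1 + 5))*(-16))*(-4/3) = ((2*6)*(-16))*(-4/3) = (12*(-16))*(-4/3) = -192*(-4/3) = 256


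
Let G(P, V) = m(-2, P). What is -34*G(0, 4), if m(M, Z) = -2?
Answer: 68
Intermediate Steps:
G(P, V) = -2
-34*G(0, 4) = -34*(-2) = 68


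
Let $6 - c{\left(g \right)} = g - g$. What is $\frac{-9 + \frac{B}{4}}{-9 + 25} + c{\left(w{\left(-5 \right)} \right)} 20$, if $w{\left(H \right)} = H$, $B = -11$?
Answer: $\frac{7633}{64} \approx 119.27$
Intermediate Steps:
$c{\left(g \right)} = 6$ ($c{\left(g \right)} = 6 - \left(g - g\right) = 6 - 0 = 6 + 0 = 6$)
$\frac{-9 + \frac{B}{4}}{-9 + 25} + c{\left(w{\left(-5 \right)} \right)} 20 = \frac{-9 - \frac{11}{4}}{-9 + 25} + 6 \cdot 20 = \frac{-9 - \frac{11}{4}}{16} + 120 = \left(-9 - \frac{11}{4}\right) \frac{1}{16} + 120 = \left(- \frac{47}{4}\right) \frac{1}{16} + 120 = - \frac{47}{64} + 120 = \frac{7633}{64}$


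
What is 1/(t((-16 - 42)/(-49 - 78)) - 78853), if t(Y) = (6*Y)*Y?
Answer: -16129/1271799853 ≈ -1.2682e-5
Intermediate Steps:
t(Y) = 6*Y²
1/(t((-16 - 42)/(-49 - 78)) - 78853) = 1/(6*((-16 - 42)/(-49 - 78))² - 78853) = 1/(6*(-58/(-127))² - 78853) = 1/(6*(-58*(-1/127))² - 78853) = 1/(6*(58/127)² - 78853) = 1/(6*(3364/16129) - 78853) = 1/(20184/16129 - 78853) = 1/(-1271799853/16129) = -16129/1271799853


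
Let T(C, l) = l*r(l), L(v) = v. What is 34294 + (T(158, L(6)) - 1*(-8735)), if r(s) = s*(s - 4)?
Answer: 43101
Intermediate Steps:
r(s) = s*(-4 + s)
T(C, l) = l**2*(-4 + l) (T(C, l) = l*(l*(-4 + l)) = l**2*(-4 + l))
34294 + (T(158, L(6)) - 1*(-8735)) = 34294 + (6**2*(-4 + 6) - 1*(-8735)) = 34294 + (36*2 + 8735) = 34294 + (72 + 8735) = 34294 + 8807 = 43101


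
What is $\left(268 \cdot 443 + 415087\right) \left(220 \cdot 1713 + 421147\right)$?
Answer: $425984914677$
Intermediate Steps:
$\left(268 \cdot 443 + 415087\right) \left(220 \cdot 1713 + 421147\right) = \left(118724 + 415087\right) \left(376860 + 421147\right) = 533811 \cdot 798007 = 425984914677$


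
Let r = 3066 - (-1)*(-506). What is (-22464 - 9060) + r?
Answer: -28964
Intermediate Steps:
r = 2560 (r = 3066 - 1*506 = 3066 - 506 = 2560)
(-22464 - 9060) + r = (-22464 - 9060) + 2560 = -31524 + 2560 = -28964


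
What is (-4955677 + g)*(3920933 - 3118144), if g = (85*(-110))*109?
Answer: -4796525392503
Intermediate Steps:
g = -1019150 (g = -9350*109 = -1019150)
(-4955677 + g)*(3920933 - 3118144) = (-4955677 - 1019150)*(3920933 - 3118144) = -5974827*802789 = -4796525392503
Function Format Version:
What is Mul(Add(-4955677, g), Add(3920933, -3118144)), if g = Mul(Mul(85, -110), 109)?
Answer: -4796525392503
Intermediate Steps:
g = -1019150 (g = Mul(-9350, 109) = -1019150)
Mul(Add(-4955677, g), Add(3920933, -3118144)) = Mul(Add(-4955677, -1019150), Add(3920933, -3118144)) = Mul(-5974827, 802789) = -4796525392503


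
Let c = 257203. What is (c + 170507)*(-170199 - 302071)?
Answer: -201994601700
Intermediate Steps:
(c + 170507)*(-170199 - 302071) = (257203 + 170507)*(-170199 - 302071) = 427710*(-472270) = -201994601700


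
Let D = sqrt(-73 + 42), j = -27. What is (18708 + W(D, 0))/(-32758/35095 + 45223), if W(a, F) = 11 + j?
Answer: 655995740/1587068427 ≈ 0.41334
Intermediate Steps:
D = I*sqrt(31) (D = sqrt(-31) = I*sqrt(31) ≈ 5.5678*I)
W(a, F) = -16 (W(a, F) = 11 - 27 = -16)
(18708 + W(D, 0))/(-32758/35095 + 45223) = (18708 - 16)/(-32758/35095 + 45223) = 18692/(-32758*1/35095 + 45223) = 18692/(-32758/35095 + 45223) = 18692/(1587068427/35095) = 18692*(35095/1587068427) = 655995740/1587068427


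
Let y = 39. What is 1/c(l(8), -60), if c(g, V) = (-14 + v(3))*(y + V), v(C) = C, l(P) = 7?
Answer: 1/231 ≈ 0.0043290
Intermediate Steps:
c(g, V) = -429 - 11*V (c(g, V) = (-14 + 3)*(39 + V) = -11*(39 + V) = -429 - 11*V)
1/c(l(8), -60) = 1/(-429 - 11*(-60)) = 1/(-429 + 660) = 1/231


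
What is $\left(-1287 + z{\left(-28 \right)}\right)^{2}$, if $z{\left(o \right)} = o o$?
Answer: $253009$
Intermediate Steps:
$z{\left(o \right)} = o^{2}$
$\left(-1287 + z{\left(-28 \right)}\right)^{2} = \left(-1287 + \left(-28\right)^{2}\right)^{2} = \left(-1287 + 784\right)^{2} = \left(-503\right)^{2} = 253009$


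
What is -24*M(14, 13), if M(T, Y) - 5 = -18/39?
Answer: -1416/13 ≈ -108.92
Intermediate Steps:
M(T, Y) = 59/13 (M(T, Y) = 5 - 18/39 = 5 - 18*1/39 = 5 - 6/13 = 59/13)
-24*M(14, 13) = -24*59/13 = -1416/13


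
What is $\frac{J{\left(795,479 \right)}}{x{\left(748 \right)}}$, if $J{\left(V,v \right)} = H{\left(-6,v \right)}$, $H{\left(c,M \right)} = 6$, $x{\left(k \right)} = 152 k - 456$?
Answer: $\frac{3}{56620} \approx 5.2985 \cdot 10^{-5}$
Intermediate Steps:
$x{\left(k \right)} = -456 + 152 k$
$J{\left(V,v \right)} = 6$
$\frac{J{\left(795,479 \right)}}{x{\left(748 \right)}} = \frac{6}{-456 + 152 \cdot 748} = \frac{6}{-456 + 113696} = \frac{6}{113240} = 6 \cdot \frac{1}{113240} = \frac{3}{56620}$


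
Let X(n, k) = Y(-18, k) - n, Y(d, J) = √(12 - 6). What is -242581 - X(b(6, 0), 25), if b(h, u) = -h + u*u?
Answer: -242587 - √6 ≈ -2.4259e+5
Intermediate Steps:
Y(d, J) = √6
b(h, u) = u² - h (b(h, u) = -h + u² = u² - h)
X(n, k) = √6 - n
-242581 - X(b(6, 0), 25) = -242581 - (√6 - (0² - 1*6)) = -242581 - (√6 - (0 - 6)) = -242581 - (√6 - 1*(-6)) = -242581 - (√6 + 6) = -242581 - (6 + √6) = -242581 + (-6 - √6) = -242587 - √6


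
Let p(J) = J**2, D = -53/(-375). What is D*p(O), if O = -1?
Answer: 53/375 ≈ 0.14133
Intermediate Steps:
D = 53/375 (D = -53*(-1/375) = 53/375 ≈ 0.14133)
D*p(O) = (53/375)*(-1)**2 = (53/375)*1 = 53/375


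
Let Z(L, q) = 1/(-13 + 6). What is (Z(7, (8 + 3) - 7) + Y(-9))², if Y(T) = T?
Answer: 4096/49 ≈ 83.592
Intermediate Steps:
Z(L, q) = -⅐ (Z(L, q) = 1/(-7) = -⅐)
(Z(7, (8 + 3) - 7) + Y(-9))² = (-⅐ - 9)² = (-64/7)² = 4096/49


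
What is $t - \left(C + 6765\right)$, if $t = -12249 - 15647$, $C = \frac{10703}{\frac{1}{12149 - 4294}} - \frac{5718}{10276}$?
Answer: $- \frac{432140355329}{5138} \approx -8.4107 \cdot 10^{7}$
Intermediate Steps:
$C = \frac{431962267111}{5138}$ ($C = \frac{10703}{\frac{1}{7855}} - \frac{2859}{5138} = 10703 \frac{1}{\frac{1}{7855}} - \frac{2859}{5138} = 10703 \cdot 7855 - \frac{2859}{5138} = 84072065 - \frac{2859}{5138} = \frac{431962267111}{5138} \approx 8.4072 \cdot 10^{7}$)
$t = -27896$ ($t = -12249 - 15647 = -27896$)
$t - \left(C + 6765\right) = -27896 - \left(\frac{431962267111}{5138} + 6765\right) = -27896 - \frac{431997025681}{5138} = - \frac{432140355329}{5138}$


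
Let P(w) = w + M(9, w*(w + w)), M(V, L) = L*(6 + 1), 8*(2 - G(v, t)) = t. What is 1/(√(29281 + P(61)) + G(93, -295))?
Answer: -2488/5115183 + 128*√20359/5115183 ≈ 0.0030841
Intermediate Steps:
G(v, t) = 2 - t/8
M(V, L) = 7*L (M(V, L) = L*7 = 7*L)
P(w) = w + 14*w² (P(w) = w + 7*(w*(w + w)) = w + 7*(w*(2*w)) = w + 7*(2*w²) = w + 14*w²)
1/(√(29281 + P(61)) + G(93, -295)) = 1/(√(29281 + 61*(1 + 14*61)) + (2 - ⅛*(-295))) = 1/(√(29281 + 61*(1 + 854)) + (2 + 295/8)) = 1/(√(29281 + 61*855) + 311/8) = 1/(√(29281 + 52155) + 311/8) = 1/(√81436 + 311/8) = 1/(2*√20359 + 311/8) = 1/(311/8 + 2*√20359)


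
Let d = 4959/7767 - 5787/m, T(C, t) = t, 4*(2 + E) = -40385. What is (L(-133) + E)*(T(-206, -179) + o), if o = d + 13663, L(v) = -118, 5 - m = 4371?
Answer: -2076481300267935/15071432 ≈ -1.3778e+8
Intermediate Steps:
m = -4366 (m = 5 - 1*4371 = 5 - 4371 = -4366)
E = -40393/4 (E = -2 + (¼)*(-40385) = -2 - 40385/4 = -40393/4 ≈ -10098.)
d = 7399847/3767858 (d = 4959/7767 - 5787/(-4366) = 4959*(1/7767) - 5787*(-1/4366) = 551/863 + 5787/4366 = 7399847/3767858 ≈ 1.9639)
o = 51487643701/3767858 (o = 7399847/3767858 + 13663 = 51487643701/3767858 ≈ 13665.)
(L(-133) + E)*(T(-206, -179) + o) = (-118 - 40393/4)*(-179 + 51487643701/3767858) = -40865/4*50813197119/3767858 = -2076481300267935/15071432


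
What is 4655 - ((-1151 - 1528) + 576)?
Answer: 6758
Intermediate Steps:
4655 - ((-1151 - 1528) + 576) = 4655 - (-2679 + 576) = 4655 - 1*(-2103) = 4655 + 2103 = 6758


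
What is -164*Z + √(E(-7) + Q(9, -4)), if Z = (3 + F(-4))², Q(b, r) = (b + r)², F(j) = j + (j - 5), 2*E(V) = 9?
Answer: -16400 + √118/2 ≈ -16395.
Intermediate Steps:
E(V) = 9/2 (E(V) = (½)*9 = 9/2)
F(j) = -5 + 2*j (F(j) = j + (-5 + j) = -5 + 2*j)
Z = 100 (Z = (3 + (-5 + 2*(-4)))² = (3 + (-5 - 8))² = (3 - 13)² = (-10)² = 100)
-164*Z + √(E(-7) + Q(9, -4)) = -164*100 + √(9/2 + (9 - 4)²) = -16400 + √(9/2 + 5²) = -16400 + √(9/2 + 25) = -16400 + √(59/2) = -16400 + √118/2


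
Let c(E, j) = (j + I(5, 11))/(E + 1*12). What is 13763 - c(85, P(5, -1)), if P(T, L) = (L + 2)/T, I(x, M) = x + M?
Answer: 6674974/485 ≈ 13763.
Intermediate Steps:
I(x, M) = M + x
P(T, L) = (2 + L)/T
c(E, j) = (16 + j)/(12 + E) (c(E, j) = (j + (11 + 5))/(E + 1*12) = (j + 16)/(E + 12) = (16 + j)/(12 + E))
13763 - c(85, P(5, -1)) = 13763 - (16 + (2 - 1)/5)/(12 + 85) = 13763 - (16 + (1/5)*1)/97 = 13763 - (16 + 1/5)/97 = 13763 - 81/(97*5) = 13763 - 1*81/485 = 13763 - 81/485 = 6674974/485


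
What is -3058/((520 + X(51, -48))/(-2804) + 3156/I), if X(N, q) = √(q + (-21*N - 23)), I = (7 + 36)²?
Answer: -62529682650344096/31111782408939 - 14657480228116*I*√1142/31111782408939 ≈ -2009.8 - 15.921*I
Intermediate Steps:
I = 1849 (I = 43² = 1849)
X(N, q) = √(-23 + q - 21*N) (X(N, q) = √(q + (-23 - 21*N)) = √(-23 + q - 21*N))
-3058/((520 + X(51, -48))/(-2804) + 3156/I) = -3058/((520 + √(-23 - 48 - 21*51))/(-2804) + 3156/1849) = -3058/((520 + √(-23 - 48 - 1071))*(-1/2804) + 3156*(1/1849)) = -3058/((520 + √(-1142))*(-1/2804) + 3156/1849) = -3058/((520 + I*√1142)*(-1/2804) + 3156/1849) = -3058/((-130/701 - I*√1142/2804) + 3156/1849) = -3058/(1971986/1296149 - I*√1142/2804)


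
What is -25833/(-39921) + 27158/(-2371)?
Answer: -340974825/31550897 ≈ -10.807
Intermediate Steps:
-25833/(-39921) + 27158/(-2371) = -25833*(-1/39921) + 27158*(-1/2371) = 8611/13307 - 27158/2371 = -340974825/31550897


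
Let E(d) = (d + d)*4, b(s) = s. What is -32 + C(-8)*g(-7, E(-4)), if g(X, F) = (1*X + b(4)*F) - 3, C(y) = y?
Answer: 1072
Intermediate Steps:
E(d) = 8*d (E(d) = (2*d)*4 = 8*d)
g(X, F) = -3 + X + 4*F (g(X, F) = (1*X + 4*F) - 3 = (X + 4*F) - 3 = -3 + X + 4*F)
-32 + C(-8)*g(-7, E(-4)) = -32 - 8*(-3 - 7 + 4*(8*(-4))) = -32 - 8*(-3 - 7 + 4*(-32)) = -32 - 8*(-3 - 7 - 128) = -32 - 8*(-138) = -32 + 1104 = 1072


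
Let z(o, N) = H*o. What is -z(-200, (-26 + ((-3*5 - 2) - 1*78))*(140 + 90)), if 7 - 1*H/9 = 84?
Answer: -138600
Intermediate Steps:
H = -693 (H = 63 - 9*84 = 63 - 756 = -693)
z(o, N) = -693*o
-z(-200, (-26 + ((-3*5 - 2) - 1*78))*(140 + 90)) = -(-693)*(-200) = -1*138600 = -138600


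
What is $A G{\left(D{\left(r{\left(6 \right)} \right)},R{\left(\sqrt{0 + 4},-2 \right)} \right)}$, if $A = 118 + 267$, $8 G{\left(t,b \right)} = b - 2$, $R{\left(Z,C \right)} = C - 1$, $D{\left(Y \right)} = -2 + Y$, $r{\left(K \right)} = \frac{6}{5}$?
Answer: $- \frac{1925}{8} \approx -240.63$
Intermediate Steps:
$r{\left(K \right)} = \frac{6}{5}$ ($r{\left(K \right)} = 6 \cdot \frac{1}{5} = \frac{6}{5}$)
$R{\left(Z,C \right)} = -1 + C$ ($R{\left(Z,C \right)} = C - 1 = -1 + C$)
$G{\left(t,b \right)} = - \frac{1}{4} + \frac{b}{8}$ ($G{\left(t,b \right)} = \frac{b - 2}{8} = \frac{-2 + b}{8} = - \frac{1}{4} + \frac{b}{8}$)
$A = 385$
$A G{\left(D{\left(r{\left(6 \right)} \right)},R{\left(\sqrt{0 + 4},-2 \right)} \right)} = 385 \left(- \frac{1}{4} + \frac{-1 - 2}{8}\right) = 385 \left(- \frac{1}{4} + \frac{1}{8} \left(-3\right)\right) = 385 \left(- \frac{1}{4} - \frac{3}{8}\right) = 385 \left(- \frac{5}{8}\right) = - \frac{1925}{8}$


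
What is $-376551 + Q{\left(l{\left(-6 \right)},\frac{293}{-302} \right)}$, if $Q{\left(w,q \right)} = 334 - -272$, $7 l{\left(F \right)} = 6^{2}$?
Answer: $-375945$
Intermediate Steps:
$l{\left(F \right)} = \frac{36}{7}$ ($l{\left(F \right)} = \frac{6^{2}}{7} = \frac{1}{7} \cdot 36 = \frac{36}{7}$)
$Q{\left(w,q \right)} = 606$ ($Q{\left(w,q \right)} = 334 + 272 = 606$)
$-376551 + Q{\left(l{\left(-6 \right)},\frac{293}{-302} \right)} = -376551 + 606 = -375945$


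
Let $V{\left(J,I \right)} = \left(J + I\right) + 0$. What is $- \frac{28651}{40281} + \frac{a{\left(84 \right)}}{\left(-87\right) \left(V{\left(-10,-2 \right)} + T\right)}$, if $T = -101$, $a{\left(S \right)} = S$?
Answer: $- \frac{110299}{156957} \approx -0.70273$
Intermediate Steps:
$V{\left(J,I \right)} = I + J$ ($V{\left(J,I \right)} = \left(I + J\right) + 0 = I + J$)
$- \frac{28651}{40281} + \frac{a{\left(84 \right)}}{\left(-87\right) \left(V{\left(-10,-2 \right)} + T\right)} = - \frac{28651}{40281} + \frac{84}{\left(-87\right) \left(\left(-2 - 10\right) - 101\right)} = \left(-28651\right) \frac{1}{40281} + \frac{84}{\left(-87\right) \left(-12 - 101\right)} = - \frac{28651}{40281} + \frac{84}{\left(-87\right) \left(-113\right)} = - \frac{28651}{40281} + \frac{84}{9831} = - \frac{28651}{40281} + 84 \cdot \frac{1}{9831} = - \frac{28651}{40281} + \frac{28}{3277} = - \frac{110299}{156957}$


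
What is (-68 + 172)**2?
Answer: 10816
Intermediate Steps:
(-68 + 172)**2 = 104**2 = 10816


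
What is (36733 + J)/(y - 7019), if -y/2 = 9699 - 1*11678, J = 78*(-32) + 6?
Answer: -34243/3061 ≈ -11.187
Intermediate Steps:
J = -2490 (J = -2496 + 6 = -2490)
y = 3958 (y = -2*(9699 - 1*11678) = -2*(9699 - 11678) = -2*(-1979) = 3958)
(36733 + J)/(y - 7019) = (36733 - 2490)/(3958 - 7019) = 34243/(-3061) = 34243*(-1/3061) = -34243/3061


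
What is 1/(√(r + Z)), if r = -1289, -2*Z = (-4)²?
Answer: -I*√1297/1297 ≈ -0.027767*I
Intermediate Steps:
Z = -8 (Z = -½*(-4)² = -½*16 = -8)
1/(√(r + Z)) = 1/(√(-1289 - 8)) = 1/(√(-1297)) = 1/(I*√1297) = -I*√1297/1297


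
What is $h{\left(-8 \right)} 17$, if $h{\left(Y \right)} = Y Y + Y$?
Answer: $952$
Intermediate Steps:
$h{\left(Y \right)} = Y + Y^{2}$ ($h{\left(Y \right)} = Y^{2} + Y = Y + Y^{2}$)
$h{\left(-8 \right)} 17 = - 8 \left(1 - 8\right) 17 = \left(-8\right) \left(-7\right) 17 = 56 \cdot 17 = 952$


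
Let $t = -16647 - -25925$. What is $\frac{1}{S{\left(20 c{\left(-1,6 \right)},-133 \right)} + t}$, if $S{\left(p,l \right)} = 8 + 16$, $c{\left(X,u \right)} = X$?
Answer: $\frac{1}{9302} \approx 0.0001075$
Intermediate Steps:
$t = 9278$ ($t = -16647 + 25925 = 9278$)
$S{\left(p,l \right)} = 24$
$\frac{1}{S{\left(20 c{\left(-1,6 \right)},-133 \right)} + t} = \frac{1}{24 + 9278} = \frac{1}{9302}$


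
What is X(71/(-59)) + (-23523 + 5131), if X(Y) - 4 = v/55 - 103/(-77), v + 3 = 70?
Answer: -7078396/385 ≈ -18385.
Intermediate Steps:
v = 67 (v = -3 + 70 = 67)
X(Y) = 2524/385 (X(Y) = 4 + (67/55 - 103/(-77)) = 4 + (67*(1/55) - 103*(-1/77)) = 4 + (67/55 + 103/77) = 4 + 984/385 = 2524/385)
X(71/(-59)) + (-23523 + 5131) = 2524/385 + (-23523 + 5131) = 2524/385 - 18392 = -7078396/385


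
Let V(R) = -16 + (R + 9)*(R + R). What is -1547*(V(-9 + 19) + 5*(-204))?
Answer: 1014832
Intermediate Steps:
V(R) = -16 + 2*R*(9 + R) (V(R) = -16 + (9 + R)*(2*R) = -16 + 2*R*(9 + R))
-1547*(V(-9 + 19) + 5*(-204)) = -1547*((-16 + 2*(-9 + 19)**2 + 18*(-9 + 19)) + 5*(-204)) = -1547*((-16 + 2*10**2 + 18*10) - 1020) = -1547*((-16 + 2*100 + 180) - 1020) = -1547*((-16 + 200 + 180) - 1020) = -1547*(364 - 1020) = -1547*(-656) = 1014832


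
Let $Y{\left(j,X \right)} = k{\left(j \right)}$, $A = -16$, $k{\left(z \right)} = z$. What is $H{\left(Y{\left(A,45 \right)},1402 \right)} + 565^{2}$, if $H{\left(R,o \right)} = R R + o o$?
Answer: $2285085$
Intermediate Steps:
$Y{\left(j,X \right)} = j$
$H{\left(R,o \right)} = R^{2} + o^{2}$
$H{\left(Y{\left(A,45 \right)},1402 \right)} + 565^{2} = \left(\left(-16\right)^{2} + 1402^{2}\right) + 565^{2} = \left(256 + 1965604\right) + 319225 = 1965860 + 319225 = 2285085$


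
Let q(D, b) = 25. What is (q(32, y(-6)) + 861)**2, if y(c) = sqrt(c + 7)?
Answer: 784996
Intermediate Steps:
y(c) = sqrt(7 + c)
(q(32, y(-6)) + 861)**2 = (25 + 861)**2 = 886**2 = 784996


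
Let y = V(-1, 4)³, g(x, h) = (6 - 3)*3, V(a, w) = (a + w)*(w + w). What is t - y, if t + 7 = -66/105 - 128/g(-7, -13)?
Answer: -4361443/315 ≈ -13846.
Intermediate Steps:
V(a, w) = 2*w*(a + w) (V(a, w) = (a + w)*(2*w) = 2*w*(a + w))
g(x, h) = 9 (g(x, h) = 3*3 = 9)
y = 13824 (y = (2*4*(-1 + 4))³ = (2*4*3)³ = 24³ = 13824)
t = -6883/315 (t = -7 + (-66/105 - 128/9) = -7 + (-66*1/105 - 128*⅑) = -7 + (-22/35 - 128/9) = -7 - 4678/315 = -6883/315 ≈ -21.851)
t - y = -6883/315 - 1*13824 = -6883/315 - 13824 = -4361443/315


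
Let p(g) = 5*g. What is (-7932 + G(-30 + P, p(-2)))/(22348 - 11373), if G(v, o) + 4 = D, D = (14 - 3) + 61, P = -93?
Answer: -7864/10975 ≈ -0.71654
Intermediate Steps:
D = 72 (D = 11 + 61 = 72)
G(v, o) = 68 (G(v, o) = -4 + 72 = 68)
(-7932 + G(-30 + P, p(-2)))/(22348 - 11373) = (-7932 + 68)/(22348 - 11373) = -7864/10975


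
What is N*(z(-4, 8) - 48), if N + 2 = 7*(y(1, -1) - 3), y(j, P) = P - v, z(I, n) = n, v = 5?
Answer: 2600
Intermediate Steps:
y(j, P) = -5 + P (y(j, P) = P - 1*5 = P - 5 = -5 + P)
N = -65 (N = -2 + 7*((-5 - 1) - 3) = -2 + 7*(-6 - 3) = -2 + 7*(-9) = -2 - 63 = -65)
N*(z(-4, 8) - 48) = -65*(8 - 48) = -65*(-40) = 2600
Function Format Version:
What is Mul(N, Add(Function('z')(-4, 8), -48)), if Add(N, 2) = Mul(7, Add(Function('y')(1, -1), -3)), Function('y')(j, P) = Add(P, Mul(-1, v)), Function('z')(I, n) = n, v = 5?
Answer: 2600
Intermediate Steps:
Function('y')(j, P) = Add(-5, P) (Function('y')(j, P) = Add(P, Mul(-1, 5)) = Add(P, -5) = Add(-5, P))
N = -65 (N = Add(-2, Mul(7, Add(Add(-5, -1), -3))) = Add(-2, Mul(7, Add(-6, -3))) = Add(-2, Mul(7, -9)) = Add(-2, -63) = -65)
Mul(N, Add(Function('z')(-4, 8), -48)) = Mul(-65, Add(8, -48)) = Mul(-65, -40) = 2600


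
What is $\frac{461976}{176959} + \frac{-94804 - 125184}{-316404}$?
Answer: $\frac{46274977699}{13997633859} \approx 3.3059$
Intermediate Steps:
$\frac{461976}{176959} + \frac{-94804 - 125184}{-316404} = 461976 \cdot \frac{1}{176959} + \left(-94804 - 125184\right) \left(- \frac{1}{316404}\right) = \frac{461976}{176959} - - \frac{54997}{79101} = \frac{461976}{176959} + \frac{54997}{79101} = \frac{46274977699}{13997633859}$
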